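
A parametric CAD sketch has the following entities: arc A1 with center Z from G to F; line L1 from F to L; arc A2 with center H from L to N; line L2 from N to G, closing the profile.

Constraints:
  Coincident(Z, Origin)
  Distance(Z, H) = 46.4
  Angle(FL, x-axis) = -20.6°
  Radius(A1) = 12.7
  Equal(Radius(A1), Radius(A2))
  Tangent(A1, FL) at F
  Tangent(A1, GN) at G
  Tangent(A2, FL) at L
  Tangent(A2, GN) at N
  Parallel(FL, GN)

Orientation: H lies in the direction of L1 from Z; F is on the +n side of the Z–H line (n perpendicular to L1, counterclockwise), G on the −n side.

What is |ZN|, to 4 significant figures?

48.11

The slot axis is L1's direction at -20.6°, so u = (cos -20.6°, sin -20.6°) = (0.9361, -0.3518) and n = (−sin -20.6°, cos -20.6°) = (0.3518, 0.9361). Z is at the origin and H lies 46.4 along u from Z, so H = 46.4·u = (43.43, -16.33). Tangency of A1 to both parallel lines with radius 12.7 puts F and G at Z ± 12.7·n: F = (4.468, 11.89), G = (-4.468, -11.89). Equal radii place L and N the same way about H: L = H + 12.7·n = (47.90, -4.437), N = H − 12.7·n = (38.96, -28.21). Then |ZN| = |N − Z| = 48.11.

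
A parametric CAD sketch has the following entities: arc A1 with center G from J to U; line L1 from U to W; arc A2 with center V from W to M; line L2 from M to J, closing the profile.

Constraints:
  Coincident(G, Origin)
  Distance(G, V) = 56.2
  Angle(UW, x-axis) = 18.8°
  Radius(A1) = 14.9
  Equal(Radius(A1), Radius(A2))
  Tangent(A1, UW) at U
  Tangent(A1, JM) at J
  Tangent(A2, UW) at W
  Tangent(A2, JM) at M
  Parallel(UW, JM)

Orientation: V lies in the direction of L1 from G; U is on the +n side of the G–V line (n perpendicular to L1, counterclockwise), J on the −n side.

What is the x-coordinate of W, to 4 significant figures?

48.40

Tangency of A1 to both parallel lines with radius 14.9 puts U and J at G ± 14.9·n: U = (-4.802, 14.11), J = (4.802, -14.11). Equal radii place W and M the same way about V: W = V + 14.9·n = (48.40, 32.22), M = V − 14.9·n = (58.00, 4.006). So W.x = 48.40.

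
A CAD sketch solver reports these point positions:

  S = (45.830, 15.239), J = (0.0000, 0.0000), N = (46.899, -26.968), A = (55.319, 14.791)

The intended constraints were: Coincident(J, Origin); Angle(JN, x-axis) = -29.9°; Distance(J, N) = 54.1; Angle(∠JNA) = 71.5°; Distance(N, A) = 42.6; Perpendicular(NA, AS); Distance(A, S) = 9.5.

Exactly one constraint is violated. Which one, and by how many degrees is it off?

Perpendicular(NA, AS) — off by 8.70°.

J = (0.00, 0.00) ✓; JN at -29.90° ✓; |JN| = 54.10 ✓; ∠JNA = 71.50° ✓; |NA| = 42.60 ✓; ∠(NA, AS) = 98.70° ✗; |AS| = 9.500 ✓.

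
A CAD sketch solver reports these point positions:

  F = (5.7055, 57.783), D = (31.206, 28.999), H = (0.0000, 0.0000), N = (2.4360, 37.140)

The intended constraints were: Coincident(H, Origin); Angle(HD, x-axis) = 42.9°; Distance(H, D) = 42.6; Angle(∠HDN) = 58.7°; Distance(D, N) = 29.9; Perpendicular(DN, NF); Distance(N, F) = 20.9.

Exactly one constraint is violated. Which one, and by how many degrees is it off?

Perpendicular(DN, NF) — off by 6.80°.

H = (0.00, 0.00) ✓; HD at 42.90° ✓; |HD| = 42.60 ✓; ∠HDN = 58.70° ✓; |DN| = 29.90 ✓; ∠(DN, NF) = 83.20° ✗; |NF| = 20.90 ✓.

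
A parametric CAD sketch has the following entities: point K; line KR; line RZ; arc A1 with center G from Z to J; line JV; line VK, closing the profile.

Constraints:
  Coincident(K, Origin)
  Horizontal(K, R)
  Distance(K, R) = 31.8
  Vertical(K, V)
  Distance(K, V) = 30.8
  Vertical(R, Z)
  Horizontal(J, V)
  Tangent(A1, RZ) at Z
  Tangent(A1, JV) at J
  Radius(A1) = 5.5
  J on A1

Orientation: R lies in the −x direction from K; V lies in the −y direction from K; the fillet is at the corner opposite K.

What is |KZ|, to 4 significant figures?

40.64

K is at the origin; KR is horizontal with |KR| = 31.8 and R on the −x side, so R = (-31.80, 0.000). KV is vertical with |KV| = 30.8 and V on the −y side, so V = (0.000, -30.80). The virtual corner opposite K is at (-31.80, -30.80). A1 meets RZ tangentially, so GZ is at right angles to RZ and since A1 is tangent to JV there, GJ ⟂ JV, with radius 5.5, so the center G sits 5.5 in from both sides at G = (-26.30, -25.30). That places the tangent points at Z = (-31.80, -25.30) on RZ and J = (-26.30, -30.80) on JV. Then |KZ| = |Z − K| = 40.64.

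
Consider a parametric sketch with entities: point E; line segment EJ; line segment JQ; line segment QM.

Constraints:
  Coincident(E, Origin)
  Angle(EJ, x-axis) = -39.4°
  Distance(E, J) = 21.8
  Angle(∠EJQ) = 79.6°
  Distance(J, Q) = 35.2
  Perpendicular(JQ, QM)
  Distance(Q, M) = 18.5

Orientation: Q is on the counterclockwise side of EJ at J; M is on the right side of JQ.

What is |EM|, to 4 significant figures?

50.72

E is at the origin; EJ runs at -39.4° with length 21.8, so J = 21.8·(cos -39.4°, sin -39.4°) = (16.85, -13.84). ∠EJQ = 79.6°, so JQ runs at -39.4° + (180° − 79.6°) = 61.00° from the x-axis; with |JQ| = 35.2, Q = J + 35.2·(cos 61.00°, sin 61.00°) = (33.91, 16.95). The perpendicularity gives QM at right angles to JQ; with |QM| = 18.5 on the right of JQ, M = Q + 18.5·(0.8746, -0.4848) = (50.09, 7.981). Then |EM| = |M − E| = 50.72.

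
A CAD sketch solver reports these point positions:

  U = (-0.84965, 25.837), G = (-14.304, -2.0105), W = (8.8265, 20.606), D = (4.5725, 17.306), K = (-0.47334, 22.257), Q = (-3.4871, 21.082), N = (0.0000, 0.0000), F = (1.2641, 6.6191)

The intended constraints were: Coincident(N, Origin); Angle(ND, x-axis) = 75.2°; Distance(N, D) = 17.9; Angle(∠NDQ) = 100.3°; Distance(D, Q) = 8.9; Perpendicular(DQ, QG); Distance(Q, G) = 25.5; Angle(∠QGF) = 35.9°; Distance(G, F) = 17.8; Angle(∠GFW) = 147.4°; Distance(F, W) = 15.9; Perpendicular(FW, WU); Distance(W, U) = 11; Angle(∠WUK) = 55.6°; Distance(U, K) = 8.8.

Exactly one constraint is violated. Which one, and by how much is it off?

Distance(U, K) = 8.8 — off by 5.20.

N = (0.00, 0.00) ✓; ND at 75.20° ✓; |ND| = 17.90 ✓; ∠NDQ = 100.3° ✓; |DQ| = 8.900 ✓; ∠(DQ, QG) = 90.00° ✓; |QG| = 25.50 ✓; ∠QGF = 35.90° ✓; |GF| = 17.80 ✓; ∠GFW = 147.4° ✓; |FW| = 15.90 ✓; ∠(FW, WU) = 90.00° ✓; |WU| = 11.00 ✓; ∠WUK = 55.60° ✓; |UK| = 3.600 ✗.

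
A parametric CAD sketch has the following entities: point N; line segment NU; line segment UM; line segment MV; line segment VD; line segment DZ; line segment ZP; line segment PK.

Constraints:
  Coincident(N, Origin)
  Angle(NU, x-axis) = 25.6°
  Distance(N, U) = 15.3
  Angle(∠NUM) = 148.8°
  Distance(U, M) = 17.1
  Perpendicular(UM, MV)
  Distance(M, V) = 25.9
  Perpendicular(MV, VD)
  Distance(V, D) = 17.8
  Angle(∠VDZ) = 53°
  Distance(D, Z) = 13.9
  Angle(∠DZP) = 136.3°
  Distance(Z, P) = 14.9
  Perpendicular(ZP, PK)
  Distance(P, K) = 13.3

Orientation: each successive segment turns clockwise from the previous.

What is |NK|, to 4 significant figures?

41.52

∠DZP = 136.3° gives ZP at 3.700° from the x-axis; with |ZP| = 14.9, P = (34.85, -7.904). ZP is perpendicular to PK, so PK runs at -86.30°; with |PK| = 13.3, K = (35.71, -21.18). Then |NK| = |K − N| = 41.52.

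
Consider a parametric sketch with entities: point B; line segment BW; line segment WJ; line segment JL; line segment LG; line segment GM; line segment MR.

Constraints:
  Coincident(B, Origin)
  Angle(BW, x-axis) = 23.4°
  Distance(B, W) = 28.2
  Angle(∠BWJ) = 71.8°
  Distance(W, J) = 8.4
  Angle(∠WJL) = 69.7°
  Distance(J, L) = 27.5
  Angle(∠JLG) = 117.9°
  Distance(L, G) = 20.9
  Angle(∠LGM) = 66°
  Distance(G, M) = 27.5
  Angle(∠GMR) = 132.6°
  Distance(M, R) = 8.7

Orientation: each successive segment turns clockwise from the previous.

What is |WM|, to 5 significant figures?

14.260

B is at the origin; BW runs at 23.4° with length 28.2, so W = (25.881, 11.200). ∠BWJ = 71.8° gives WJ at -84.800° from the x-axis; with |WJ| = 8.4, J = (26.642, 2.8341). ∠WJL = 69.7° gives JL at 164.90° from the x-axis; with |JL| = 27.5, L = (0.091497, 9.9980). ∠JLG = 117.9° gives LG at 102.80° from the x-axis; with |LG| = 20.9, G = (-4.5389, 30.379). ∠LGM = 66.0° gives GM at -11.200° from the x-axis; with |GM| = 27.5, M = (22.437, 25.037). Then |WM| = |M − W| = 14.260.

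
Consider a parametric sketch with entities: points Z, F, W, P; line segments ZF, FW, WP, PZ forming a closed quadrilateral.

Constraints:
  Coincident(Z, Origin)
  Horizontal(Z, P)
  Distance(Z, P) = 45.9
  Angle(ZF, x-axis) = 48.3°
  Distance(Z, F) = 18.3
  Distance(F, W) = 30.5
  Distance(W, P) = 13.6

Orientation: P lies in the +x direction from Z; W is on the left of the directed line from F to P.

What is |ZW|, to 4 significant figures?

44.67

Checks: |FW| = 30.50 ✓; |WP| = 13.60 ✓.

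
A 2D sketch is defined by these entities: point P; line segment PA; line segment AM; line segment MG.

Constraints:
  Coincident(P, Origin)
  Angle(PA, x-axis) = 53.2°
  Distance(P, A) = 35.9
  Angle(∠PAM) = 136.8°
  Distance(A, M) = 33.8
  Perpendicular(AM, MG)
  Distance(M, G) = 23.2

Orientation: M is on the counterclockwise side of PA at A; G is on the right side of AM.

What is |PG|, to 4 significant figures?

76.67

P is at the origin; PA runs at 53.2° with length 35.9, so A = 35.9·(cos 53.2°, sin 53.2°) = (21.50, 28.75). ∠PAM = 136.8°, so AM runs at 53.2° + (180° − 136.8°) = 96.40° from the x-axis; with |AM| = 33.8, M = A + 33.8·(cos 96.40°, sin 96.40°) = (17.74, 62.34). AM is perpendicular to MG; with |MG| = 23.2 on the right of AM, G = M + 23.2·(0.9938, 0.1115) = (40.79, 64.92). Then |PG| = |G − P| = 76.67.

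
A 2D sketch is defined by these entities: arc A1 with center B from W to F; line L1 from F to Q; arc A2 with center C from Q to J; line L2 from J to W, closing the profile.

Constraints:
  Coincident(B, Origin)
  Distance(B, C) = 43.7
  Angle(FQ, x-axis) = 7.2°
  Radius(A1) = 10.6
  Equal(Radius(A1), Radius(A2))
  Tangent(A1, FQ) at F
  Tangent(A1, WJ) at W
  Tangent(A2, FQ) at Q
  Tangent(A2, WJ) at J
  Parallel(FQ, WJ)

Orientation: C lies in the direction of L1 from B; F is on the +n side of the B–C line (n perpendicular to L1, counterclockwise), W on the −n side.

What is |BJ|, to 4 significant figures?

44.97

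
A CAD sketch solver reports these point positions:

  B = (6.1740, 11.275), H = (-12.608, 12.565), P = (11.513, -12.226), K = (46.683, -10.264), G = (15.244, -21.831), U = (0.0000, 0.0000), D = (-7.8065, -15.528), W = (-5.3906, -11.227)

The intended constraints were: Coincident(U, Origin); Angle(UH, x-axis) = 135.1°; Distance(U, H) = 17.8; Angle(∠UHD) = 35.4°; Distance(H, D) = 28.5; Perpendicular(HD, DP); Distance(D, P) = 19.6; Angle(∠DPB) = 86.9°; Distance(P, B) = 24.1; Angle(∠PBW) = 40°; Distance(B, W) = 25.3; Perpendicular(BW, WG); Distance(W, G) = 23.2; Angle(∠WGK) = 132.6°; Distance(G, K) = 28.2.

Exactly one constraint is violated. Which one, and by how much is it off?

Distance(G, K) = 28.2 — off by 5.30.

U = (0.00, 0.00) ✓; UH at 135.1° ✓; |UH| = 17.80 ✓; ∠UHD = 35.40° ✓; |HD| = 28.50 ✓; ∠(HD, DP) = 90.00° ✓; |DP| = 19.60 ✓; ∠DPB = 86.90° ✓; |PB| = 24.10 ✓; ∠PBW = 40.00° ✓; |BW| = 25.30 ✓; ∠(BW, WG) = 90.00° ✓; |WG| = 23.20 ✓; ∠WGK = 132.6° ✓; |GK| = 33.50 ✗.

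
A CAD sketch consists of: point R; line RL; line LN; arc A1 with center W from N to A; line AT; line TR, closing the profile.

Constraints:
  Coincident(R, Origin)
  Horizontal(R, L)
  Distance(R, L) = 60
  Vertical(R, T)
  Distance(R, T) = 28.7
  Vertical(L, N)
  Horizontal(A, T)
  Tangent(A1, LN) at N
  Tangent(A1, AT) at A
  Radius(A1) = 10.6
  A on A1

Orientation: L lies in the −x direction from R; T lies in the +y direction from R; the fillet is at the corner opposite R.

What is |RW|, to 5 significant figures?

52.612

R is at the origin; RL is horizontal with |RL| = 60.0 and L on the −x side, so L = (-60.000, 0.0000). RT is vertical with |RT| = 28.7 and T on the +y side, so T = (0.0000, 28.700). The virtual corner opposite R is at (-60.000, 28.700). Since A1 is tangent to LN there, WN ⟂ LN and the tangent condition forces WA to be normal to AT, with radius 10.6, so the center W sits 10.6 in from both sides at W = (-49.400, 18.100). Then |RW| = |W − R| = 52.612.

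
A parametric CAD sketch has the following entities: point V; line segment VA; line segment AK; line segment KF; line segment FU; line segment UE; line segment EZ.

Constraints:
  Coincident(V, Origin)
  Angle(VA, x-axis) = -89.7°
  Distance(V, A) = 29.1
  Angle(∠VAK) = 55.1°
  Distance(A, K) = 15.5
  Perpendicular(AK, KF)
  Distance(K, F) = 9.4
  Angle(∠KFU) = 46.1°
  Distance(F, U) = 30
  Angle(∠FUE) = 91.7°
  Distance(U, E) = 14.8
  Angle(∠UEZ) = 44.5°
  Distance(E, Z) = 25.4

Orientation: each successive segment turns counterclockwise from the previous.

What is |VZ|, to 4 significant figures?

23.96

∠FUE = 91.7° gives UE at -12.60° from the x-axis; with |UE| = 14.8, E = (16.17, -45.17). ∠UEZ = 44.5° gives EZ at 122.9° from the x-axis; with |EZ| = 25.4, Z = (2.374, -23.84). Then |VZ| = |Z − V| = 23.96.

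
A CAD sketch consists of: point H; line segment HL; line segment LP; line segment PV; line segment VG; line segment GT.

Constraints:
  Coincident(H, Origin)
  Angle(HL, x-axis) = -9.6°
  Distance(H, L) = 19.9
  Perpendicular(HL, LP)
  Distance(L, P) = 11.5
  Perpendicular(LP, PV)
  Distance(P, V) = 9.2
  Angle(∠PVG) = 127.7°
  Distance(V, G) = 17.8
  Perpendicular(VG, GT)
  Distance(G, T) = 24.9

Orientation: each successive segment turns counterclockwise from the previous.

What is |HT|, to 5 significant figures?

26.422

H is at the origin; HL runs at -9.6° with length 19.9, so L = (19.621, -3.3187). The perpendicularity gives LP at right angles to HL, so LP runs at 80.400°; with |LP| = 11.5, P = (21.539, 8.0203). LP ⟂ PV, so PV runs at 170.40°; with |PV| = 9.2, V = (12.468, 9.5545). ∠PVG = 127.7° gives VG at -137.30° from the x-axis; with |VG| = 17.8, G = (-0.61348, -2.5167). The perpendicularity gives GT at right angles to VG, so GT runs at -47.300°; with |GT| = 24.9, T = (16.273, -20.816). Then |HT| = |T − H| = 26.422.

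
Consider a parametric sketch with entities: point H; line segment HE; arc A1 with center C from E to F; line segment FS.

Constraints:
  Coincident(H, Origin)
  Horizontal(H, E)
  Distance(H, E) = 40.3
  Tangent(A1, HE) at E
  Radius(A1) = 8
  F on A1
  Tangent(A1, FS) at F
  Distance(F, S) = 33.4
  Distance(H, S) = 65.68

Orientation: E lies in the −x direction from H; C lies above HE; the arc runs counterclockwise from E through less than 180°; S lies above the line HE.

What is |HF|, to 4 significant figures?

35.80

Checks: |CF| = 8.000 ✓; ∠(CF, FS) = 90.00° ✓; |FS| = 33.40 ✓; |HS| = 65.68 ✓.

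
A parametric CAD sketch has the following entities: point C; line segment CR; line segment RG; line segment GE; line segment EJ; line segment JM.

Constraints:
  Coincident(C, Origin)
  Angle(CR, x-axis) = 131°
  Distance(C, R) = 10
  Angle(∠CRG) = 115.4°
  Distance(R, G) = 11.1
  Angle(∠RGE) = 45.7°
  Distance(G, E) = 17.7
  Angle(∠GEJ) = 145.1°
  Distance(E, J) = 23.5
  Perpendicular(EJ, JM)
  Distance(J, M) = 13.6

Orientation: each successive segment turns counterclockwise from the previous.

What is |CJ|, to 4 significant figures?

21.61

C is at the origin; CR runs at 131.0° with length 10.0, so R = (-6.561, 7.547). ∠CRG = 115.4° gives RG at -164.4° from the x-axis; with |RG| = 11.1, G = (-17.25, 4.562). ∠RGE = 45.7° gives GE at -30.10° from the x-axis; with |GE| = 17.7, E = (-1.939, -4.315). ∠GEJ = 145.1° gives EJ at 4.800° from the x-axis; with |EJ| = 23.5, J = (21.48, -2.348). Then |CJ| = |J − C| = 21.61.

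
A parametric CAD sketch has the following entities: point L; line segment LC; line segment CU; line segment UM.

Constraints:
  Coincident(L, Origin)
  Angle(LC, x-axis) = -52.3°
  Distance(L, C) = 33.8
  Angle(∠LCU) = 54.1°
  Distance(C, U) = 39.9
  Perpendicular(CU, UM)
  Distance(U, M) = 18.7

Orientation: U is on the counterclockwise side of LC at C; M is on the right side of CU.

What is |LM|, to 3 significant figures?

50.3

L is at the origin; LC runs at -52.3° with length 33.8, so C = 33.8·(cos -52.3°, sin -52.3°) = (20.7, -26.7). ∠LCU = 54.1°, so CU runs at -52.3° + (180° − 54.1°) = 73.6° from the x-axis; with |CU| = 39.9, U = C + 39.9·(cos 73.6°, sin 73.6°) = (31.9, 11.5). CU ⟂ UM; with |UM| = 18.7 on the right of CU, M = U + 18.7·(0.959, -0.282) = (49.9, 6.25). Then |LM| = |M − L| = 50.3.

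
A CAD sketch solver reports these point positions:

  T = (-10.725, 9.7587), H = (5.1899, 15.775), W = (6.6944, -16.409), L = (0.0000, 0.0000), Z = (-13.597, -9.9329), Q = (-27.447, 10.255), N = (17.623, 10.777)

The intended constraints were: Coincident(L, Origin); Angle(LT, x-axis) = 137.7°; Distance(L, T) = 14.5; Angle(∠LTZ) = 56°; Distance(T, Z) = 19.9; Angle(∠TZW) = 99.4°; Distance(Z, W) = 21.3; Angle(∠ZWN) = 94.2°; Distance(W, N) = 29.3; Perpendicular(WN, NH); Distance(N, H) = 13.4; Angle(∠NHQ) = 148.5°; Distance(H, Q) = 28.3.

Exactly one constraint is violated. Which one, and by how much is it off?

Distance(H, Q) = 28.3 — off by 4.80.

L = (0.00, 0.00) ✓; LT at 137.7° ✓; |LT| = 14.50 ✓; ∠LTZ = 56.00° ✓; |TZ| = 19.90 ✓; ∠TZW = 99.40° ✓; |ZW| = 21.30 ✓; ∠ZWN = 94.20° ✓; |WN| = 29.30 ✓; ∠(WN, NH) = 90.00° ✓; |NH| = 13.40 ✓; ∠NHQ = 148.5° ✓; |HQ| = 33.10 ✗.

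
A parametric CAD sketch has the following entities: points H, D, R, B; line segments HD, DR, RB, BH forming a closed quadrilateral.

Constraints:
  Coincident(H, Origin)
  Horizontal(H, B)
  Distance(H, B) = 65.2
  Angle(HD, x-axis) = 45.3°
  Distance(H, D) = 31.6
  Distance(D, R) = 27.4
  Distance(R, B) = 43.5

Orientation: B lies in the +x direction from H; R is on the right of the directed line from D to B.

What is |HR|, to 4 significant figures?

22.53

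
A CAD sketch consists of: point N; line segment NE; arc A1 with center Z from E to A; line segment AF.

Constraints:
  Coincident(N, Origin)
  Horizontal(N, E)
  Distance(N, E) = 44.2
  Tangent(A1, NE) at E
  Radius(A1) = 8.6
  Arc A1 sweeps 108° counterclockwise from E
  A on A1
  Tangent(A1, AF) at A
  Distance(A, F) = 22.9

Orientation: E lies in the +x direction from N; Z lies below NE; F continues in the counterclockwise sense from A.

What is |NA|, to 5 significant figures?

37.739

N is at the origin; N and E share the same y with |NE| = 44.2 and E on the +x side, so E = (44.200, 0.0000). Tangency of A1 to NE means the radius ZE is perpendicular to NE, so Z = E + (0, -8.6) = (44.200, -8.6000). On A1, E sits at bearing 90° from Z; a 108° counterclockwise sweep puts A at bearing 198°, so A = Z + 8.6·(cos 198°, sin 198°) = (36.021, -11.258). Then |NA| = |A − N| = 37.739.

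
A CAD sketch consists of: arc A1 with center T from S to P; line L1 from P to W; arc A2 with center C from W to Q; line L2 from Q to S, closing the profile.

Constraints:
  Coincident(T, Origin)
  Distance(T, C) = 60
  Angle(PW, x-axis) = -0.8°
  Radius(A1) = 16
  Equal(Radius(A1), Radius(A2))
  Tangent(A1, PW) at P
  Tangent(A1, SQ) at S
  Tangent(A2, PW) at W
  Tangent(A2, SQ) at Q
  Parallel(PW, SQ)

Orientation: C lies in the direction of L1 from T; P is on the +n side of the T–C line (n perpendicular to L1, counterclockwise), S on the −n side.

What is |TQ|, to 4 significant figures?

62.10

Tangency of A1 to both parallel lines with radius 16.0 puts P and S at T ± 16.0·n: P = (0.2234, 16.00), S = (-0.2234, -16.00). Equal radii place W and Q the same way about C: W = C + 16.0·n = (60.22, 15.16), Q = C − 16.0·n = (59.77, -16.84). Then |TQ| = |Q − T| = 62.10.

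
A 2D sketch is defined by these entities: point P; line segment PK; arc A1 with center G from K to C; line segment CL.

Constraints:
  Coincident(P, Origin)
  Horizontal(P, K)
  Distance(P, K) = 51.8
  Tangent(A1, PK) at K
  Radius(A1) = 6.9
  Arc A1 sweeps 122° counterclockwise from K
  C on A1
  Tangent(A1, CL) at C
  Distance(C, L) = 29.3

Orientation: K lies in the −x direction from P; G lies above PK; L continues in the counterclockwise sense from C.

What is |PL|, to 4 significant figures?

70.94

On A1, K sits at bearing -90° from G; a 122° counterclockwise sweep puts C at bearing 32°, so C = G + 6.9·(cos 32°, sin 32°) = (-45.95, 10.56). The tangent condition forces GC to be normal to CL, so CL runs along (−sin 32°, cos 32°); with |CL| = 29.3, L = (-61.48, 35.40). Then |PL| = |L − P| = 70.94.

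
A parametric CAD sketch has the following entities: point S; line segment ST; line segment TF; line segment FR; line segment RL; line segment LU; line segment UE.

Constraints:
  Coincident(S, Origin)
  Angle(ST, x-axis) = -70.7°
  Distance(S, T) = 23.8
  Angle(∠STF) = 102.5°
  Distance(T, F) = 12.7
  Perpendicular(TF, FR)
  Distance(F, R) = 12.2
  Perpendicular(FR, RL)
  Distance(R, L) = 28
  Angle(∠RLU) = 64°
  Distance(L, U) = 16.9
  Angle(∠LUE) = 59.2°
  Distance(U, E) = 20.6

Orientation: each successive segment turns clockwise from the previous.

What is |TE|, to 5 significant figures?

14.645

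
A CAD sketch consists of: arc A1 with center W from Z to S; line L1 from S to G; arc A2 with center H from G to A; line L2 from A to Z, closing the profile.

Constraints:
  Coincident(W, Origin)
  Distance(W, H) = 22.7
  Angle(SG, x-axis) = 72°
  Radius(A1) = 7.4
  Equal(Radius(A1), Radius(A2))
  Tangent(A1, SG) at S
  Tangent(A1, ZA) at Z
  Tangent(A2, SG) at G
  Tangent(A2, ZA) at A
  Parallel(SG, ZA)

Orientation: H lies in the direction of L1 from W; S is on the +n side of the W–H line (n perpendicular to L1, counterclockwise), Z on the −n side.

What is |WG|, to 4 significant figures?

23.88

The slot axis is L1's direction at 72.0°, so u = (cos 72.0°, sin 72.0°) = (0.3090, 0.9511) and n = (−sin 72.0°, cos 72.0°) = (-0.9511, 0.3090). W is at the origin and H lies 22.7 along u from W, so H = 22.7·u = (7.015, 21.59). Tangency of A1 to both parallel lines with radius 7.4 puts S and Z at W ± 7.4·n: S = (-7.038, 2.287), Z = (7.038, -2.287). Equal radii place G and A the same way about H: G = H + 7.4·n = (-0.02313, 23.88), A = H − 7.4·n = (14.05, 19.30). Then |WG| = |G − W| = 23.88.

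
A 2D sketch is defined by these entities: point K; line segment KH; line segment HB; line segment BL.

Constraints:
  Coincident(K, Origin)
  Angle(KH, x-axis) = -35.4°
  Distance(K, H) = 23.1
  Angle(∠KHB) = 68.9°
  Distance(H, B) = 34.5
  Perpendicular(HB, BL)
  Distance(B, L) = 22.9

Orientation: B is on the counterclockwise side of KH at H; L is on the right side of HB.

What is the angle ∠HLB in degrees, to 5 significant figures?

56.425°

K is at the origin; KH runs at -35.4° with length 23.1, so H = 23.1·(cos -35.4°, sin -35.4°) = (18.829, -13.381). ∠KHB = 68.9°, so HB runs at -35.4° + (180° − 68.9°) = 75.700° from the x-axis; with |HB| = 34.5, B = H + 34.5·(cos 75.700°, sin 75.700°) = (27.351, 20.050). HB ⟂ BL; with |BL| = 22.9 on the right of HB, L = B + 22.9·(0.96902, -0.24700) = (49.541, 14.393). Then cos ∠HLB = LH·LB / (|LH||LB|), giving 56.425°.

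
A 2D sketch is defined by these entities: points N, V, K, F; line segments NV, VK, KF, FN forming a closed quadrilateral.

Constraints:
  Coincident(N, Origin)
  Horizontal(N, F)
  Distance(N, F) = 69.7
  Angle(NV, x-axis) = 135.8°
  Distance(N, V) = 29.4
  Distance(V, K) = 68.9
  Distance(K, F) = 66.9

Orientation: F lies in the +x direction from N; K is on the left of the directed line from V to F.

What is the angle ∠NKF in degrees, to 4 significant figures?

61.83°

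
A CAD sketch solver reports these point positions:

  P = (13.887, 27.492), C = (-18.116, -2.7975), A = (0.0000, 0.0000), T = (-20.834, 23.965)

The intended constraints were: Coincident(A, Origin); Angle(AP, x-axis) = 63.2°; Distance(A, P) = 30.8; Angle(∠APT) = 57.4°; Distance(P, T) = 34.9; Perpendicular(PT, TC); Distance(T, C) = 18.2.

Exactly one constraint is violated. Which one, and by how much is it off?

Distance(T, C) = 18.2 — off by 8.70.

A = (0.00, 0.00) ✓; AP at 63.20° ✓; |AP| = 30.80 ✓; ∠APT = 57.40° ✓; |PT| = 34.90 ✓; ∠(PT, TC) = 90.00° ✓; |TC| = 26.90 ✗.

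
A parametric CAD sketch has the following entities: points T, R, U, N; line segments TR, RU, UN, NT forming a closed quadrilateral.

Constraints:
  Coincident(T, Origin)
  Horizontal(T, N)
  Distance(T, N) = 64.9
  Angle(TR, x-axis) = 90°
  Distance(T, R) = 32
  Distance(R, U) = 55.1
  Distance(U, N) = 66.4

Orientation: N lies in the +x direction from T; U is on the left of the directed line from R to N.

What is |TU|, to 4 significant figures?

77.92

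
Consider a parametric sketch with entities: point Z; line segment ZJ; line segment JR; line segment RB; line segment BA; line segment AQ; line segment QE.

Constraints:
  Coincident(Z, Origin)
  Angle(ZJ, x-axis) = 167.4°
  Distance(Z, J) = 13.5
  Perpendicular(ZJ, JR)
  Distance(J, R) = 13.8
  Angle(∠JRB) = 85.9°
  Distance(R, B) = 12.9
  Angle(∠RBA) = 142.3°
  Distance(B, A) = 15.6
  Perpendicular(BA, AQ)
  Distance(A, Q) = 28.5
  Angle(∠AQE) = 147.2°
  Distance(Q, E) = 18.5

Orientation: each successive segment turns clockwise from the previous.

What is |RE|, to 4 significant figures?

39.46

Z is at the origin; ZJ runs at 167.4° with length 13.5, so J = (-13.17, 2.945). ZJ ⟂ JR, so JR runs at 77.40°; with |JR| = 13.8, R = (-10.16, 16.41). ∠JRB = 85.9° gives RB at -16.70° from the x-axis; with |RB| = 12.9, B = (2.191, 12.71). ∠RBA = 142.3° gives BA at -54.40° from the x-axis; with |BA| = 15.6, A = (11.27, 0.02126). The perpendicularity gives AQ at right angles to BA, so AQ runs at -144.4°; with |AQ| = 28.5, Q = (-11.90, -16.57). ∠AQE = 147.2° gives QE at -177.2° from the x-axis; with |QE| = 18.5, E = (-30.38, -17.47). Then |RE| = |E − R| = 39.46.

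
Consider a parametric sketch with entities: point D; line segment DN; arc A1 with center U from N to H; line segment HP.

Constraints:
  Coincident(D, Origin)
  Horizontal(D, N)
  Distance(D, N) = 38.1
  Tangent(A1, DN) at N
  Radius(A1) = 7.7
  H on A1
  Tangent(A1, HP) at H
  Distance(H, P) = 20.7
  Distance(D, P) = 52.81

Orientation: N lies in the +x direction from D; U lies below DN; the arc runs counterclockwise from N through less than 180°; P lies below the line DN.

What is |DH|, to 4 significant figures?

34.18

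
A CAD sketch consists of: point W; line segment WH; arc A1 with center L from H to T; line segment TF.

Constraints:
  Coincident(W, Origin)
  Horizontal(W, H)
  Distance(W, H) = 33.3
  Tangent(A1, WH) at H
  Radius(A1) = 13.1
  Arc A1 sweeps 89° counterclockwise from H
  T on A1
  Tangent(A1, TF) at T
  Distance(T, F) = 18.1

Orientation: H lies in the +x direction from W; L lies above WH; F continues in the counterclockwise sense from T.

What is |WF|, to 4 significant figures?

56.05

W is at the origin; W and H share the same y with |WH| = 33.3 and H on the +x side, so H = (33.30, 0.000). Tangency of A1 to WH means the radius LH is perpendicular to WH, so L = H + (0, 13.1) = (33.30, 13.10). On A1, H sits at bearing -90° from L; an 89° counterclockwise sweep puts T at bearing -1°, so T = L + 13.1·(cos -1°, sin -1°) = (46.40, 12.87). The tangent condition forces LT to be normal to TF, so TF runs along (−sin -1°, cos -1°); with |TF| = 18.1, F = (46.71, 30.97). Then |WF| = |F − W| = 56.05.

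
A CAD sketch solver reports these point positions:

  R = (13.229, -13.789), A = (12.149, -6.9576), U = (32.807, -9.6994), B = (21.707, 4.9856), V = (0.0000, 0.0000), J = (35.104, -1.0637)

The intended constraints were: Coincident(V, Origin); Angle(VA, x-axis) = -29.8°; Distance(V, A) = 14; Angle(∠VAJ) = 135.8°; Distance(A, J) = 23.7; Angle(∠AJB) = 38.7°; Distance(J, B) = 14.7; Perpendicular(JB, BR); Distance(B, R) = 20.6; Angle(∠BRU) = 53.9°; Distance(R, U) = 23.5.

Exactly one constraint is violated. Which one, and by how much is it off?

Distance(R, U) = 23.5 — off by 3.50.

V = (0.00, 0.00) ✓; VA at -29.80° ✓; |VA| = 14.00 ✓; ∠VAJ = 135.8° ✓; |AJ| = 23.70 ✓; ∠AJB = 38.70° ✓; |JB| = 14.70 ✓; ∠(JB, BR) = 90.00° ✓; |BR| = 20.60 ✓; ∠BRU = 53.90° ✓; |RU| = 20.00 ✗.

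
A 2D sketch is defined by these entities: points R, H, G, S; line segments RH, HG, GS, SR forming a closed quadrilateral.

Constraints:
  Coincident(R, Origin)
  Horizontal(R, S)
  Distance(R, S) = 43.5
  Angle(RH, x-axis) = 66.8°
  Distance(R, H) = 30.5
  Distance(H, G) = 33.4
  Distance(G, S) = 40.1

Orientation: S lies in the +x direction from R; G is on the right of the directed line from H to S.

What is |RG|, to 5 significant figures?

5.6255

R is at the origin; RS is horizontal with |RS| = 43.5 and S in +x, so S = (43.5, 0). RH runs at 66.8° with |RH| = 30.5, so H = (12.015, 28.034). G is determined by |HG| = 33.4 and |GS| = 40.1 together: it lies at the intersection of circle(H, 33.4) and circle(S, 40.1). With |HS| = 42.157, the foot of the radical line on HS is 15.238 from H and the perpendicular offset is √(33.4² − 15.238²) = 29.722. Taking the right-of-HS solution: G = (3.6309, -4.2969).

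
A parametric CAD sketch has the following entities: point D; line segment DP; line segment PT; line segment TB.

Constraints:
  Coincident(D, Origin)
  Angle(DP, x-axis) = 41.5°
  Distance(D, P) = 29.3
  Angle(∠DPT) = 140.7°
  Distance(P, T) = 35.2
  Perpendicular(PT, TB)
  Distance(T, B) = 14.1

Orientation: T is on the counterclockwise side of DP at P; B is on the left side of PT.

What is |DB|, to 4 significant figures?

58.04

D is at the origin; DP runs at 41.5° with length 29.3, so P = 29.3·(cos 41.5°, sin 41.5°) = (21.94, 19.41). ∠DPT = 140.7°, so PT runs at 41.5° + (180° − 140.7°) = 80.80° from the x-axis; with |PT| = 35.2, T = P + 35.2·(cos 80.80°, sin 80.80°) = (27.57, 54.16). PT ⟂ TB; with |TB| = 14.1 on the left of PT, B = T + 14.1·(-0.9871, 0.1599) = (13.65, 56.42). Then |DB| = |B − D| = 58.04.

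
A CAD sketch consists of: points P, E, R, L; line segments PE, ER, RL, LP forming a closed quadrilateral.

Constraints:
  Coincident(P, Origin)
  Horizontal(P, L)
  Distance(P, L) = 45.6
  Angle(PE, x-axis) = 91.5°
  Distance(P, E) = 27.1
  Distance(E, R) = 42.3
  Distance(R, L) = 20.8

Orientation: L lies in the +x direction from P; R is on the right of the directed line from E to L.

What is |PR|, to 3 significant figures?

26.4

Checks: |ER| = 42.30 ✓; |RL| = 20.80 ✓.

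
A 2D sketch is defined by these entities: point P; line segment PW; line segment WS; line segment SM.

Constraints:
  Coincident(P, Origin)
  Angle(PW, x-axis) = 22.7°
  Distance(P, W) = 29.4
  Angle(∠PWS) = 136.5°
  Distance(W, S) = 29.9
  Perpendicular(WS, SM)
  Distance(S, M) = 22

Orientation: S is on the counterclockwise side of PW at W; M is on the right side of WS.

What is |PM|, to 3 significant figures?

66.4

P is at the origin; PW runs at 22.7° with length 29.4, so W = 29.4·(cos 22.7°, sin 22.7°) = (27.1, 11.3). ∠PWS = 136.5°, so WS runs at 22.7° + (180° − 136.5°) = 66.2° from the x-axis; with |WS| = 29.9, S = W + 29.9·(cos 66.2°, sin 66.2°) = (39.2, 38.7). WS ⟂ SM; with |SM| = 22.0 on the right of WS, M = S + 22.0·(0.915, -0.404) = (59.3, 29.8). Then |PM| = |M − P| = 66.4.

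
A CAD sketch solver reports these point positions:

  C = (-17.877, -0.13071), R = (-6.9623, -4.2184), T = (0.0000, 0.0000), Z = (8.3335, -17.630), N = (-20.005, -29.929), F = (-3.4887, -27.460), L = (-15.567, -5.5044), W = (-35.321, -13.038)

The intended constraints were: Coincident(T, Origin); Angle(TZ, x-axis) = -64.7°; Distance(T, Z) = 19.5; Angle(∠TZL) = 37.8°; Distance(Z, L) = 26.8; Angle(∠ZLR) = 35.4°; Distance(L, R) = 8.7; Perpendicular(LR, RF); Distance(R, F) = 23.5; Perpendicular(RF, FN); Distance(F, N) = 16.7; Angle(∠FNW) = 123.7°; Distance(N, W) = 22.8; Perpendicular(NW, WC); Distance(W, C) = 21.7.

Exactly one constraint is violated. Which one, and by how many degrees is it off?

Perpendicular(NW, WC) — off by 5.70°.

T = (0.00, 0.00) ✓; TZ at -64.70° ✓; |TZ| = 19.50 ✓; ∠TZL = 37.80° ✓; |ZL| = 26.80 ✓; ∠ZLR = 35.40° ✓; |LR| = 8.700 ✓; ∠(LR, RF) = 90.00° ✓; |RF| = 23.50 ✓; ∠(RF, FN) = 90.00° ✓; |FN| = 16.70 ✓; ∠FNW = 123.7° ✓; |NW| = 22.80 ✓; ∠(NW, WC) = 95.70° ✗; |WC| = 21.70 ✓.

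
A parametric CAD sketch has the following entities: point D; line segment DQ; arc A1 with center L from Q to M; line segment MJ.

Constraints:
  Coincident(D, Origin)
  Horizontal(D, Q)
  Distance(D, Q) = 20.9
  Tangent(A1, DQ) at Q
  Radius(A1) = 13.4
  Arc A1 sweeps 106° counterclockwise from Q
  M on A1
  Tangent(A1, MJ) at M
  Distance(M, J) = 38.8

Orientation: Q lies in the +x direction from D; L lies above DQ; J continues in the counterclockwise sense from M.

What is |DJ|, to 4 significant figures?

59.09

On A1, Q sits at bearing -90° from L; a 106° counterclockwise sweep puts M at bearing 16°, so M = L + 13.4·(cos 16°, sin 16°) = (33.78, 17.09). Tangency of A1 to MJ means the radius LM is perpendicular to MJ, so MJ runs along (−sin 16°, cos 16°); with |MJ| = 38.8, J = (23.09, 54.39). Then |DJ| = |J − D| = 59.09.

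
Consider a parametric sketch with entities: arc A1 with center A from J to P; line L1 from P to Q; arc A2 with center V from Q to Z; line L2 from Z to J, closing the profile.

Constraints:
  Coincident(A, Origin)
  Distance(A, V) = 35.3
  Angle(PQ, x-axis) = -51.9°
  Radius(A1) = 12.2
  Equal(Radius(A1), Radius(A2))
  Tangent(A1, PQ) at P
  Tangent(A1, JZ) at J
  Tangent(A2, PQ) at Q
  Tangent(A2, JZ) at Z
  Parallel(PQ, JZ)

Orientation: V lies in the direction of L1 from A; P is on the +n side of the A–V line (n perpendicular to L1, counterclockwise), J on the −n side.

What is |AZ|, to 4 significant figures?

37.35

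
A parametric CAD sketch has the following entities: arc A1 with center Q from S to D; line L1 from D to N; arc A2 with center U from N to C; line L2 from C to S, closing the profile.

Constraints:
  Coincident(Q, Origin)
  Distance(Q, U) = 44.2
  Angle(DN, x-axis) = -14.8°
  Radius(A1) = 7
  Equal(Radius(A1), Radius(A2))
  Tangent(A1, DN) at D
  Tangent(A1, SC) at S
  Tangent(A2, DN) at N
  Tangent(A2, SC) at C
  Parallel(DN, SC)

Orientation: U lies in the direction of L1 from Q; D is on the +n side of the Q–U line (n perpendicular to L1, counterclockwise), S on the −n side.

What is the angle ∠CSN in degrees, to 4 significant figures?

17.58°

The slot axis is L1's direction at -14.8°, so u = (cos -14.8°, sin -14.8°) = (0.9668, -0.2554) and n = (−sin -14.8°, cos -14.8°) = (0.2554, 0.9668). Q is at the origin and U lies 44.2 along u from Q, so U = 44.2·u = (42.73, -11.29). Tangency of A1 to both parallel lines with radius 7.0 puts D and S at Q ± 7.0·n: D = (1.788, 6.768), S = (-1.788, -6.768). Equal radii place N and C the same way about U: N = U + 7.0·n = (44.52, -4.523), C = U − 7.0·n = (40.95, -18.06). Then cos ∠CSN = SC·SN / (|SC||SN|), giving 17.58°.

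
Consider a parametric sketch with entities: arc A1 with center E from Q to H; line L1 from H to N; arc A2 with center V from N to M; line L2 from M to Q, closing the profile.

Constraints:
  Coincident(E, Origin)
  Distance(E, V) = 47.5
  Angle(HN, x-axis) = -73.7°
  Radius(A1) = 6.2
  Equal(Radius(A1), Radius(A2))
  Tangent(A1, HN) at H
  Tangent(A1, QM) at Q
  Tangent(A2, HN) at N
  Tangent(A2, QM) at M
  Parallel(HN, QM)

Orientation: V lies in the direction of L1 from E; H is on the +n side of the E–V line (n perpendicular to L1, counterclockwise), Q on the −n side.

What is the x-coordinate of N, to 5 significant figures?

19.282

The slot axis is L1's direction at -73.7°, so u = (cos -73.7°, sin -73.7°) = (0.28067, -0.95981) and n = (−sin -73.7°, cos -73.7°) = (0.95981, 0.28067). E is at the origin and V lies 47.5 along u from E, so V = 47.5·u = (13.332, -45.591). Tangency of A1 to both parallel lines with radius 6.2 puts H and Q at E ± 6.2·n: H = (5.9508, 1.7401), Q = (-5.9508, -1.7401). Equal radii place N and M the same way about V: N = V + 6.2·n = (19.282, -43.851), M = V − 6.2·n = (7.3809, -47.331). So N.x = 19.282.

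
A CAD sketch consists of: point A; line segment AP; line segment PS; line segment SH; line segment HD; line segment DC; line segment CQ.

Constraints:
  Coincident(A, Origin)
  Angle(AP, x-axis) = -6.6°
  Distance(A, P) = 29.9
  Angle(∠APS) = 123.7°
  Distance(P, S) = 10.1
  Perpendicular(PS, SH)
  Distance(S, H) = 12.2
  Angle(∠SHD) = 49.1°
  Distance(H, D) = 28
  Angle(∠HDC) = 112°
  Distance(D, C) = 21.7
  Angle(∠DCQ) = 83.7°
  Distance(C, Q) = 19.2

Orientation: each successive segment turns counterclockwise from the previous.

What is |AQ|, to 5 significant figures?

52.688

A is at the origin; AP runs at -6.6° with length 29.9, so P = (29.702, -3.4366). ∠APS = 123.7° gives PS at 49.700° from the x-axis; with |PS| = 10.1, S = (36.234, 4.2663). PS ⟂ SH, so SH runs at 139.70°; with |SH| = 12.2, H = (26.930, 12.157). ∠SHD = 49.1° gives HD at -89.400° from the x-axis; with |HD| = 28.0, D = (27.223, -15.841). ∠HDC = 112.0° gives DC at -21.400° from the x-axis; with |DC| = 21.7, C = (47.427, -23.759). ∠DCQ = 83.7° gives CQ at 74.900° from the x-axis; with |CQ| = 19.2, Q = (52.429, -5.2221). Then |AQ| = |Q − A| = 52.688.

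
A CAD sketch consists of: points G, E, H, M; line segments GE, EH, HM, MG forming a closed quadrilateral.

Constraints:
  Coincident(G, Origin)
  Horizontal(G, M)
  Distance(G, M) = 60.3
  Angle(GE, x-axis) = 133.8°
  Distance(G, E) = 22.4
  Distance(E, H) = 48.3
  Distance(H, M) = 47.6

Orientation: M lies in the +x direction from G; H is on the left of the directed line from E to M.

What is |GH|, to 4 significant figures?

45.74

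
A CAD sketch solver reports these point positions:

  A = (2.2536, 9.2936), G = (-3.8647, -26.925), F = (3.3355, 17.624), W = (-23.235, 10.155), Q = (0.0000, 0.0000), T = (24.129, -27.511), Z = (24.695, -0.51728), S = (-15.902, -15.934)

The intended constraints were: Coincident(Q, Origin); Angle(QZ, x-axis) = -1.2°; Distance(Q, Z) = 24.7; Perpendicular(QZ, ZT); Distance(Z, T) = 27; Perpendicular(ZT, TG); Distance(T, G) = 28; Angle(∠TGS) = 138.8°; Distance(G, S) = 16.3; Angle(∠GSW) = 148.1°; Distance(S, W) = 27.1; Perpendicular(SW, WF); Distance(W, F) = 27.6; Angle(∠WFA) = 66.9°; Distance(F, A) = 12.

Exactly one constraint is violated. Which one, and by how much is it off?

Distance(F, A) = 12 — off by 3.60.

Q = (0.00, 0.00) ✓; QZ at -1.200° ✓; |QZ| = 24.70 ✓; ∠(QZ, ZT) = 90.00° ✓; |ZT| = 27.00 ✓; ∠(ZT, TG) = 90.00° ✓; |TG| = 28.00 ✓; ∠TGS = 138.8° ✓; |GS| = 16.30 ✓; ∠GSW = 148.1° ✓; |SW| = 27.10 ✓; ∠(SW, WF) = 90.00° ✓; |WF| = 27.60 ✓; ∠WFA = 66.90° ✓; |FA| = 8.400 ✗.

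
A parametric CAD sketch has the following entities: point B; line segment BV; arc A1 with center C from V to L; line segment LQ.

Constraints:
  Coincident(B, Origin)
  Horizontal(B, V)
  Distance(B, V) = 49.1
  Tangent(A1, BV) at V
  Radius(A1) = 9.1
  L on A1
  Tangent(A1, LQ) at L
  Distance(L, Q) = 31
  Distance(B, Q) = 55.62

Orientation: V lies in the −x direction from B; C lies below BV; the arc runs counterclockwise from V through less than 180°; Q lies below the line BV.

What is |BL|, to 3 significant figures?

58.4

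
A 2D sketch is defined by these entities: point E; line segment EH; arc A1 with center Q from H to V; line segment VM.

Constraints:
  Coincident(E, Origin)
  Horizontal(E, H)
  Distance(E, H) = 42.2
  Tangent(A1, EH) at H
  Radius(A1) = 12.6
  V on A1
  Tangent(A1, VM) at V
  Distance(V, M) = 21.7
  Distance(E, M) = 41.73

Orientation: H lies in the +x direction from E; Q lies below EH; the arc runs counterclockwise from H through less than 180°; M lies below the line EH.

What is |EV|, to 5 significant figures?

31.618

E is at the origin; E and H share the same y with |EH| = 42.2 and H on the +x side, so H = (42.200, 0.0000). Since A1 is tangent to EH there, QH ⟂ EH, so Q = H + (0, -12.6) = (42.200, -12.600). Since QV ⟂ VM (tangency), |QM| = √(12.6² + 21.7²) = 25.093 regardless of where V sits on A1. So M lies on both circle(E, 41.73) and circle(Q, 25.093); the below-EH intersection is M = (26.538, -32.205). V is the foot of the tangent from M: V = (29.738, -10.742).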